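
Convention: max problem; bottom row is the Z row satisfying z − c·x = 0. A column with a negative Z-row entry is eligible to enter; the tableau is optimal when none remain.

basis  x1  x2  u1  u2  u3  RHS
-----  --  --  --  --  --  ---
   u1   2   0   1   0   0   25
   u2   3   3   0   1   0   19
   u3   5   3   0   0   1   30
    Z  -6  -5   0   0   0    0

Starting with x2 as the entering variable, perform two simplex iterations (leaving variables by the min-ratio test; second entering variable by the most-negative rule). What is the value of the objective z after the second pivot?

223/6

Ratio test on column x2 — row 1: entry 0 ≤ 0; row 2: 19/3 = 19/3; row 3: 30/3 = 10. Minimum is 19/3 at row 2 (u2 leaves); pivot element 3.
Pivot on row 2; the Z-row RHS becomes 0 − (-5)·(19/3) = 95/3.
Next entering variable (most negative Z-row entry -1): x1.
Ratio test on column x1 — row 1: 25/2 = 25/2; row 2: (19/3)/1 = 19/3; row 3: 11/2 = 11/2. Minimum is 11/2 at row 3 (u3 leaves); pivot element 2.
After the second pivot the Z-row RHS is 95/3 − (-1)·(11/2) = 223/6.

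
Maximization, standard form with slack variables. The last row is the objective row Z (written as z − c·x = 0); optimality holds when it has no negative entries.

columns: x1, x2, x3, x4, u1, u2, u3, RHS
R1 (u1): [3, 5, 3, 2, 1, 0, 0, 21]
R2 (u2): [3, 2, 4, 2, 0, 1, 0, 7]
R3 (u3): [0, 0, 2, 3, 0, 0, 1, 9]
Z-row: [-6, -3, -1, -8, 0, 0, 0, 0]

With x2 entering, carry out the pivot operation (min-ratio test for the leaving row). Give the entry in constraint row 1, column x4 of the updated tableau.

-3

Ratio test on column x2 — row 1: 21/5 = 21/5; row 2: 7/2 = 7/2; row 3: entry 0 ≤ 0. Minimum is 7/2 at row 2 (u2 leaves); pivot element 2.
Divide row 2 by 2; eliminate column x2 from the other rows.
Row 1 update in column x4: 2 − 5·1 = -3.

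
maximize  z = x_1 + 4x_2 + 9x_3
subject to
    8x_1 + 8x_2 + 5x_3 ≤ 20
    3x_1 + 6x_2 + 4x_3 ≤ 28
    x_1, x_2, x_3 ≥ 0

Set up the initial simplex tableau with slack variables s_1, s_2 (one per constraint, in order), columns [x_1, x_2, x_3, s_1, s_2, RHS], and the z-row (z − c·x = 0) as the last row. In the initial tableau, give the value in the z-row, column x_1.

The z-row carries the negated objective coefficients: the x_1 entry is -1.

-1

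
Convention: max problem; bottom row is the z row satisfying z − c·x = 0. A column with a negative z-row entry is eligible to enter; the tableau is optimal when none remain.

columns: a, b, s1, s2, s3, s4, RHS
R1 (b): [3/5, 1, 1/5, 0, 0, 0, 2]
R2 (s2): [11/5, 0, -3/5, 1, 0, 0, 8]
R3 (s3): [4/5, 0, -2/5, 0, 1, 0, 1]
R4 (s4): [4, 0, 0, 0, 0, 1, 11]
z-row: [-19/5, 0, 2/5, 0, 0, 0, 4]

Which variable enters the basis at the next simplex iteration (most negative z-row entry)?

a

Negative z-row entries: a: -19/5.
The most negative is -19/5 in column a, so a enters.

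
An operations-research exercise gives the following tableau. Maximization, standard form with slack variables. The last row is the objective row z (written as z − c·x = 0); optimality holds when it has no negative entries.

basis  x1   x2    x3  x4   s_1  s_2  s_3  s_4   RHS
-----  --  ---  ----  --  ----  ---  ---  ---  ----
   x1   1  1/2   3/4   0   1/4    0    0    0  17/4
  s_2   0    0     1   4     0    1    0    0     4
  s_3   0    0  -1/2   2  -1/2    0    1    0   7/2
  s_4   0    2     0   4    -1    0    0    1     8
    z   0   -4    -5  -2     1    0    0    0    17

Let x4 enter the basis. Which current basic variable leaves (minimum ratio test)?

s_2

Column x4 entries and ratios — x1: 0 ≤ 0, skip; s_2: 4/4 = 1; s_3: (7/2)/2 = 7/4; s_4: 8/4 = 2.
Smallest ratio is 1 in the row of s_2, so s_2 leaves.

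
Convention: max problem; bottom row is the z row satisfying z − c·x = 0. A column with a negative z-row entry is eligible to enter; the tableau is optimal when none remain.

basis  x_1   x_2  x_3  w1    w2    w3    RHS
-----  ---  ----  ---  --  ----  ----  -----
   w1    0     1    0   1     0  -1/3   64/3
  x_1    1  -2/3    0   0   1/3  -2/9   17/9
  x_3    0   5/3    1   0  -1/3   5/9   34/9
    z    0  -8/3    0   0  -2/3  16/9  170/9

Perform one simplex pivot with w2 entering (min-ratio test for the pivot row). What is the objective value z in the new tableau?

Ratio test on column w2 — row 1: entry 0 ≤ 0; row 2: (17/9)/(1/3) = 17/3; row 3: entry -1/3 ≤ 0. Minimum is 17/3 at row 2 (x_1 leaves); pivot element 1/3.
Pivot on row 2; the z-row RHS becomes 170/9 − (-2/3)·(17/3) = 68/3.

68/3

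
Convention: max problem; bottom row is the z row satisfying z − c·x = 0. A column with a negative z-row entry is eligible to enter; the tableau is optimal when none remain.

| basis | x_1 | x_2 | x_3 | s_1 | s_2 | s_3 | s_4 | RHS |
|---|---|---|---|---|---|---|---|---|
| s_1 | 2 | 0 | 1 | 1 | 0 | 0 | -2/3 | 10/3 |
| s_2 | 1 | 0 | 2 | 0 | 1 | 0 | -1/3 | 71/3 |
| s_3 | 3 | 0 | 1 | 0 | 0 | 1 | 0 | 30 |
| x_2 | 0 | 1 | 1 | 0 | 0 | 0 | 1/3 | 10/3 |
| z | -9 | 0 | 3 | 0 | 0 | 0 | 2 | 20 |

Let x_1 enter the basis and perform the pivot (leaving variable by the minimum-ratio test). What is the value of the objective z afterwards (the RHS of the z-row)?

Ratio test on column x_1 — row 1: (10/3)/2 = 5/3; row 2: (71/3)/1 = 71/3; row 3: 30/3 = 10; row 4: entry 0 ≤ 0. Minimum is 5/3 at row 1 (s_1 leaves); pivot element 2.
Pivot on row 1; the z-row RHS becomes 20 − (-9)·(5/3) = 35.

35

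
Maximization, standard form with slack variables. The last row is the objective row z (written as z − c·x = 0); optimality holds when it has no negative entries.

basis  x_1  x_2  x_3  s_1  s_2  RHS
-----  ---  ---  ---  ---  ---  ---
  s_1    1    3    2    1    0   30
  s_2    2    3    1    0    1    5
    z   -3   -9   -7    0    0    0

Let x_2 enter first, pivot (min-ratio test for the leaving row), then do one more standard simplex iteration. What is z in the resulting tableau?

35

Ratio test on column x_2 — row 1: 30/3 = 10; row 2: 5/3 = 5/3. Minimum is 5/3 at row 2 (s_2 leaves); pivot element 3.
Pivot on row 2; the z-row RHS becomes 0 − (-9)·(5/3) = 15.
Next entering variable (most negative z-row entry -4): x_3.
Ratio test on column x_3 — row 1: 25/1 = 25; row 2: (5/3)/(1/3) = 5. Minimum is 5 at row 2 (x_2 leaves); pivot element 1/3.
After the second pivot the z-row RHS is 15 − (-4)·5 = 35.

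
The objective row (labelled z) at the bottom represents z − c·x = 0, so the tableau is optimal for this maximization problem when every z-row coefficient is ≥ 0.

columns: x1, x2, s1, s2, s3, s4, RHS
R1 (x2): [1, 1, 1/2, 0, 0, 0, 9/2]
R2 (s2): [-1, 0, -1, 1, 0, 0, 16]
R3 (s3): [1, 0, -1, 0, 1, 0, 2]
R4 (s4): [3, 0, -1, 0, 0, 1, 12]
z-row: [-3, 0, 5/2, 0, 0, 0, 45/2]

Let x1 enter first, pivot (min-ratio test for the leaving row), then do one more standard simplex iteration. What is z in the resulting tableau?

88/3

Ratio test on column x1 — row 1: (9/2)/1 = 9/2; row 2: entry -1 ≤ 0; row 3: 2/1 = 2; row 4: 12/3 = 4. Minimum is 2 at row 3 (s3 leaves); pivot element 1.
Pivot on row 3; the z-row RHS becomes 45/2 − (-3)·2 = 57/2.
Next entering variable (most negative z-row entry -1/2): s1.
Ratio test on column s1 — row 1: (5/2)/(3/2) = 5/3; row 2: entry -2 ≤ 0; row 3: entry -1 ≤ 0; row 4: 6/2 = 3. Minimum is 5/3 at row 1 (x2 leaves); pivot element 3/2.
After the second pivot the z-row RHS is 57/2 − (-1/2)·(5/3) = 88/3.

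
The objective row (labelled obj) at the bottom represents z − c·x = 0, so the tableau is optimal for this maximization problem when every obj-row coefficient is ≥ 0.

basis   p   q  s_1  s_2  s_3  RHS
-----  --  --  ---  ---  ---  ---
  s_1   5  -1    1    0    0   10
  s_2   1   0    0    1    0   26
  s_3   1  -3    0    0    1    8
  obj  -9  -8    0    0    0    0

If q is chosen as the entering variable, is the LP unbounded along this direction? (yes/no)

Every constraint-row entry in column q is ≤ 0, so increasing q is unbounded.

yes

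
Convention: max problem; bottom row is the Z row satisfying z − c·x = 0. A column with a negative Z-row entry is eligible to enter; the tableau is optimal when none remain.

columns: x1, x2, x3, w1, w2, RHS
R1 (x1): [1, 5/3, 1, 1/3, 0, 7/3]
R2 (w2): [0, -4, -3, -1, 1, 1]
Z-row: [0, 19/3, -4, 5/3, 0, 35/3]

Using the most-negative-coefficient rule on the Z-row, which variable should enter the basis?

Negative Z-row entries: x3: -4.
The most negative is -4 in column x3, so x3 enters.

x3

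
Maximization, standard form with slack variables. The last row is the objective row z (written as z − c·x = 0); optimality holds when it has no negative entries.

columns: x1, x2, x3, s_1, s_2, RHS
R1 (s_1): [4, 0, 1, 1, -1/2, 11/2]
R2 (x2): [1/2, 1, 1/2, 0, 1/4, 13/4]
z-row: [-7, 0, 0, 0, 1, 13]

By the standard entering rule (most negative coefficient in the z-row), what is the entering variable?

Negative z-row entries: x1: -7.
The most negative is -7 in column x1, so x1 enters.

x1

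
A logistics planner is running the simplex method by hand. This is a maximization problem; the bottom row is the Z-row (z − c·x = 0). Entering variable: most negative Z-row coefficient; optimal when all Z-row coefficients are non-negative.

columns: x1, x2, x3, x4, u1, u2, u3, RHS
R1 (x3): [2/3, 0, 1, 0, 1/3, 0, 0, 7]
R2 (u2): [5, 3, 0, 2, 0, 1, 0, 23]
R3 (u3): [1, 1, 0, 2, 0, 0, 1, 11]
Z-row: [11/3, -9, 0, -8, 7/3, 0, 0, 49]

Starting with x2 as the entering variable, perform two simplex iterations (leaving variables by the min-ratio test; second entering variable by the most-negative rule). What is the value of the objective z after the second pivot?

123

Ratio test on column x2 — row 1: entry 0 ≤ 0; row 2: 23/3 = 23/3; row 3: 11/1 = 11. Minimum is 23/3 at row 2 (u2 leaves); pivot element 3.
Pivot on row 2; the Z-row RHS becomes 49 − (-9)·(23/3) = 118.
Next entering variable (most negative Z-row entry -2): x4.
Ratio test on column x4 — row 1: entry 0 ≤ 0; row 2: (23/3)/(2/3) = 23/2; row 3: (10/3)/(4/3) = 5/2. Minimum is 5/2 at row 3 (u3 leaves); pivot element 4/3.
After the second pivot the Z-row RHS is 118 − (-2)·(5/2) = 123.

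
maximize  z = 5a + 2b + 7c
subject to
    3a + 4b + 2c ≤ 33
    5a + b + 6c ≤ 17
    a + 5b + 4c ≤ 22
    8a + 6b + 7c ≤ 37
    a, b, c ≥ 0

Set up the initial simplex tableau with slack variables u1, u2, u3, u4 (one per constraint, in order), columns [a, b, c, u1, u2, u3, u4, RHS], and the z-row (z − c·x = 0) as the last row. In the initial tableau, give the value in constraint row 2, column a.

5

Constraint 2 has coefficient 5 on a.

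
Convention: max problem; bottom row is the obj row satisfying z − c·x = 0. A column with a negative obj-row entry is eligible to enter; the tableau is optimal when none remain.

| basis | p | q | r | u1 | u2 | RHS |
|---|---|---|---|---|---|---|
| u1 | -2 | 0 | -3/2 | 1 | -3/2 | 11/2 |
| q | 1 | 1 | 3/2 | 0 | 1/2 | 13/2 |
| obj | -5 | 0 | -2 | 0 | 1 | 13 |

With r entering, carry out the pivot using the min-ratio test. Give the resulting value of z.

Ratio test on column r — row 1: entry -3/2 ≤ 0; row 2: (13/2)/(3/2) = 13/3. Minimum is 13/3 at row 2 (q leaves); pivot element 3/2.
Pivot on row 2; the obj-row RHS becomes 13 − (-2)·(13/3) = 65/3.

65/3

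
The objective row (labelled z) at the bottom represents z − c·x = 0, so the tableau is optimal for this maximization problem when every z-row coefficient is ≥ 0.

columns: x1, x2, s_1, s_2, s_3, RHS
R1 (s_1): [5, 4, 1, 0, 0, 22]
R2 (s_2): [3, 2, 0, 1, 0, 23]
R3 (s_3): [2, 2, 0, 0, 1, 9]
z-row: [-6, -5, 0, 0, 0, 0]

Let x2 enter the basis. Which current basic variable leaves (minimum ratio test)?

Column x2 entries and ratios — s_1: 22/4 = 11/2; s_2: 23/2 = 23/2; s_3: 9/2 = 9/2.
Smallest ratio is 9/2 in the row of s_3, so s_3 leaves.

s_3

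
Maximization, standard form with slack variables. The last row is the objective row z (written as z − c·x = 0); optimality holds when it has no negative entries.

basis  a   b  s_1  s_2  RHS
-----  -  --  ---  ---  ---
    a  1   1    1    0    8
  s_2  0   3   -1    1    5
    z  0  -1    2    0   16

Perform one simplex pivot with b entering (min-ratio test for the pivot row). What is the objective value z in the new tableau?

Ratio test on column b — row 1: 8/1 = 8; row 2: 5/3 = 5/3. Minimum is 5/3 at row 2 (s_2 leaves); pivot element 3.
Pivot on row 2; the z-row RHS becomes 16 − (-1)·(5/3) = 53/3.

53/3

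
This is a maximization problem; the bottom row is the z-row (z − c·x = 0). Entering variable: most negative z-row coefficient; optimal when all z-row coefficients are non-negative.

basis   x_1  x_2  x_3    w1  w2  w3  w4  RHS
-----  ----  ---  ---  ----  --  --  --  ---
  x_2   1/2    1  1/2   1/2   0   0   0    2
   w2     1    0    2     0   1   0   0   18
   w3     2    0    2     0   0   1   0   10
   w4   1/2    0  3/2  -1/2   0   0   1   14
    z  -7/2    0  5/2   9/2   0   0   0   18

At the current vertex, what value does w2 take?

w2 is basic (row 2); its value is the RHS of that row, 18.

18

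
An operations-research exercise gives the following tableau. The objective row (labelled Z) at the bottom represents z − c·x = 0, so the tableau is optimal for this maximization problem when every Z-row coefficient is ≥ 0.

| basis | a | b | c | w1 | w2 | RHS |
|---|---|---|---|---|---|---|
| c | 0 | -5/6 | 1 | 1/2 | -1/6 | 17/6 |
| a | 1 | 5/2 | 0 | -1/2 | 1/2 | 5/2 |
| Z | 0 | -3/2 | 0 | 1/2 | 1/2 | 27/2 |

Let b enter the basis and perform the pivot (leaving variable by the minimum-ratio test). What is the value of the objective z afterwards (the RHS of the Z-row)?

Ratio test on column b — row 1: entry -5/6 ≤ 0; row 2: (5/2)/(5/2) = 1. Minimum is 1 at row 2 (a leaves); pivot element 5/2.
Pivot on row 2; the Z-row RHS becomes 27/2 − (-3/2)·1 = 15.

15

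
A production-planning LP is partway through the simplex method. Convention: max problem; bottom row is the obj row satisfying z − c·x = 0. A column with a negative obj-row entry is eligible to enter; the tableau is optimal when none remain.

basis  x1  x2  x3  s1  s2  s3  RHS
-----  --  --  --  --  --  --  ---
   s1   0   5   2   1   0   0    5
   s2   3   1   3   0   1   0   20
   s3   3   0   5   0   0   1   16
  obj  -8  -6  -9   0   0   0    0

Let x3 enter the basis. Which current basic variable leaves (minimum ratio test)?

s1

Column x3 entries and ratios — s1: 5/2 = 5/2; s2: 20/3 = 20/3; s3: 16/5 = 16/5.
Smallest ratio is 5/2 in the row of s1, so s1 leaves.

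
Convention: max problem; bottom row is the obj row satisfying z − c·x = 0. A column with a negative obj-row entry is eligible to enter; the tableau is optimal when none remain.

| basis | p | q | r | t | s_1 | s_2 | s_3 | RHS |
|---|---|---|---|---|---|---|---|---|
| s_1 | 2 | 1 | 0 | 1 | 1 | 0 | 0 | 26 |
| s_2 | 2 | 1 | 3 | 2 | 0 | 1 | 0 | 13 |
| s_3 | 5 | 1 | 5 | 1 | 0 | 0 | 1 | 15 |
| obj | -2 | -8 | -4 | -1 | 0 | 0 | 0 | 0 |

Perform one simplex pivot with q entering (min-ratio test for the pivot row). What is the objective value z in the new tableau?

104

Ratio test on column q — row 1: 26/1 = 26; row 2: 13/1 = 13; row 3: 15/1 = 15. Minimum is 13 at row 2 (s_2 leaves); pivot element 1.
Pivot on row 2; the obj-row RHS becomes 0 − (-8)·13 = 104.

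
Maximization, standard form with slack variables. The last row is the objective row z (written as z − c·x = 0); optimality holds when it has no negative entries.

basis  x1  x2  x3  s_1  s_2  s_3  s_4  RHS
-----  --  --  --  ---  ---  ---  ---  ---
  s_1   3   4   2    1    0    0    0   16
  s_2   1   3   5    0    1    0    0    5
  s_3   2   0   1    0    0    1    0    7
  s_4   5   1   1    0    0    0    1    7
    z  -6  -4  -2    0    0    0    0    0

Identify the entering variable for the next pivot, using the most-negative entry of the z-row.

Negative z-row entries: x1: -6, x2: -4, x3: -2.
The most negative is -6 in column x1, so x1 enters.

x1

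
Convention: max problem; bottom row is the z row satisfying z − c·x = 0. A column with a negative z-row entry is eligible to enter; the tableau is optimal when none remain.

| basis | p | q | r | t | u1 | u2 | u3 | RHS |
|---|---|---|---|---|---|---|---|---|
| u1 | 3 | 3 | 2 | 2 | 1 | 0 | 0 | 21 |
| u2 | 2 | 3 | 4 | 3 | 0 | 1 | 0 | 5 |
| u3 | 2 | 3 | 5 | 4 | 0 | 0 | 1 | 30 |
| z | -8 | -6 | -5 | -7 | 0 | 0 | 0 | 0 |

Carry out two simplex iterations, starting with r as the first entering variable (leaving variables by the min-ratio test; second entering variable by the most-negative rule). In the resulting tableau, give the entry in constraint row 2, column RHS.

Ratio test on column r — row 1: 21/2 = 21/2; row 2: 5/4 = 5/4; row 3: 30/5 = 6. Minimum is 5/4 at row 2 (u2 leaves); pivot element 4.
Divide row 2 by 4; eliminate column r from the other rows.
Second iteration: most negative z-row entry is -11/2 in column p, so p enters.
Ratio test on column p — row 1: (37/2)/2 = 37/4; row 2: (5/4)/(1/2) = 5/2; row 3: entry -1/2 ≤ 0. Minimum is 5/2 at row 2 (r leaves); pivot element 1/2.
Divide row 2 by 1/2; eliminate column p from the other rows.
After both pivots, the entry at constraint row 2, column RHS is 5/2.

5/2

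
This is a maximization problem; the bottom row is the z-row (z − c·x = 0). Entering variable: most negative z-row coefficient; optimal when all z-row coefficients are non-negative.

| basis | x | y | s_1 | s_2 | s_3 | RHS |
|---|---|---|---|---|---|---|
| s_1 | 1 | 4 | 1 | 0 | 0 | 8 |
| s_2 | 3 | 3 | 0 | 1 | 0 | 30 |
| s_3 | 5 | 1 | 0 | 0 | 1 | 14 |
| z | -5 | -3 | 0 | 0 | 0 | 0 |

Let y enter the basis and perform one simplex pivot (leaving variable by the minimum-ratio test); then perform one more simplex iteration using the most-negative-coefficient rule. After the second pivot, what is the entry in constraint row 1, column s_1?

Ratio test on column y — row 1: 8/4 = 2; row 2: 30/3 = 10; row 3: 14/1 = 14. Minimum is 2 at row 1 (s_1 leaves); pivot element 4.
Divide row 1 by 4; eliminate column y from the other rows.
Second iteration: most negative z-row entry is -17/4 in column x, so x enters.
Ratio test on column x — row 1: 2/(1/4) = 8; row 2: 24/(9/4) = 32/3; row 3: 12/(19/4) = 48/19. Minimum is 48/19 at row 3 (s_3 leaves); pivot element 19/4.
Divide row 3 by 19/4; eliminate column x from the other rows.
After both pivots, the entry at constraint row 1, column s_1 is 5/19.

5/19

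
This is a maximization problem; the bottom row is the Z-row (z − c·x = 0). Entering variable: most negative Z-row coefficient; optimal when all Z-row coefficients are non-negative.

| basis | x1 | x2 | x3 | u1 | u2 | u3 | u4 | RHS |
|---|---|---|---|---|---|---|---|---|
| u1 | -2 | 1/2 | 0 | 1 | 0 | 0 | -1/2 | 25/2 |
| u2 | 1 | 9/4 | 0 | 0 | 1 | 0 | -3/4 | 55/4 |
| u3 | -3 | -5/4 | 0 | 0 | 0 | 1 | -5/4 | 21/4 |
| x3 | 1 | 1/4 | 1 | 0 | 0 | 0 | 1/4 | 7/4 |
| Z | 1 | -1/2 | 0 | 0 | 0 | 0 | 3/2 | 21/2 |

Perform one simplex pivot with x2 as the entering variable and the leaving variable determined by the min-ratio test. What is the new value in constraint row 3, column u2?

5/9

Ratio test on column x2 — row 1: (25/2)/(1/2) = 25; row 2: (55/4)/(9/4) = 55/9; row 3: entry -5/4 ≤ 0; row 4: (7/4)/(1/4) = 7. Minimum is 55/9 at row 2 (u2 leaves); pivot element 9/4.
Divide row 2 by 9/4; eliminate column x2 from the other rows.
Row 3 update in column u2: 0 − (-5/4)·(4/9) = 5/9.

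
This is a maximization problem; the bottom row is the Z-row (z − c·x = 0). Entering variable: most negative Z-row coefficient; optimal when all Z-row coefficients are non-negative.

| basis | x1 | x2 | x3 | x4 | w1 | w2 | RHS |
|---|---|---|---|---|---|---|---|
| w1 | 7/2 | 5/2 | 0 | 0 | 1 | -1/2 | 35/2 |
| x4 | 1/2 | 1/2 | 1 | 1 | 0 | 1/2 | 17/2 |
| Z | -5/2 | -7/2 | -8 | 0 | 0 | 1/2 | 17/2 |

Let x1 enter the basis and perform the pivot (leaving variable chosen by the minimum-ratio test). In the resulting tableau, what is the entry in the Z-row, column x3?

-8

Ratio test on column x1 — row 1: (35/2)/(7/2) = 5; row 2: (17/2)/(1/2) = 17. Minimum is 5 at row 1 (w1 leaves); pivot element 7/2.
Divide row 1 by 7/2; eliminate column x1 from the other rows.
Z-row update in column x3: -8 − (-5/2)·0 = -8.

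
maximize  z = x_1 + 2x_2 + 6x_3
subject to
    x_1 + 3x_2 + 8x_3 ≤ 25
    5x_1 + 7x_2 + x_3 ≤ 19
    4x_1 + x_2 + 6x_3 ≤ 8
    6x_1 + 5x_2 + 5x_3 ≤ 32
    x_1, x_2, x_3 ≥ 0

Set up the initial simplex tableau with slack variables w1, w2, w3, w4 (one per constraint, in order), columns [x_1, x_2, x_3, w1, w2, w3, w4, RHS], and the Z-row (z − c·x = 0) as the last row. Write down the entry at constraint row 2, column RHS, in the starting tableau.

The RHS of constraint 2 is b_2 = 19.

19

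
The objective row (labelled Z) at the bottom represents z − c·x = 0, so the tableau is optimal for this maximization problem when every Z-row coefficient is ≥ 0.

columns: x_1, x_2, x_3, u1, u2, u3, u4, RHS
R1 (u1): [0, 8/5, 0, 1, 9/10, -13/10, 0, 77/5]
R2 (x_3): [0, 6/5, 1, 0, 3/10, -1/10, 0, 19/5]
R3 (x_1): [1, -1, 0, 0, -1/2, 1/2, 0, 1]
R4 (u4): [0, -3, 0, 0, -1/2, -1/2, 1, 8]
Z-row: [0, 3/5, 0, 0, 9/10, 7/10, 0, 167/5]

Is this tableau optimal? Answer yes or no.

Every Z-row coefficient is ≥ 0, so the tableau is optimal.

yes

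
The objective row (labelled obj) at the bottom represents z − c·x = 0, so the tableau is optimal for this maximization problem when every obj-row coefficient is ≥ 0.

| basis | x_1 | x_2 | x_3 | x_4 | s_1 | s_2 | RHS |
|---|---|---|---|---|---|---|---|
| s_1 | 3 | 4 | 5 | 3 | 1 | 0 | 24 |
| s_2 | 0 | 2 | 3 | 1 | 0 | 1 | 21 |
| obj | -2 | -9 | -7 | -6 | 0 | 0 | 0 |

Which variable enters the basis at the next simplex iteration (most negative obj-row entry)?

Negative obj-row entries: x_1: -2, x_2: -9, x_3: -7, x_4: -6.
The most negative is -9 in column x_2, so x_2 enters.

x_2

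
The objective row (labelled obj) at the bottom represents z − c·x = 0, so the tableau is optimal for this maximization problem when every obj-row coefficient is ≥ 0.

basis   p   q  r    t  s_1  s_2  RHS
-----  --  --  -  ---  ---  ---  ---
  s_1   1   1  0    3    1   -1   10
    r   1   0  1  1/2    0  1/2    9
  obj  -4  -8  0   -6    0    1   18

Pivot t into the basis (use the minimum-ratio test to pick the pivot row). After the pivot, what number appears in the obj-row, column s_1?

2

Ratio test on column t — row 1: 10/3 = 10/3; row 2: 9/(1/2) = 18. Minimum is 10/3 at row 1 (s_1 leaves); pivot element 3.
Divide row 1 by 3; eliminate column t from the other rows.
obj-row update in column s_1: 0 − (-6)·(1/3) = 2.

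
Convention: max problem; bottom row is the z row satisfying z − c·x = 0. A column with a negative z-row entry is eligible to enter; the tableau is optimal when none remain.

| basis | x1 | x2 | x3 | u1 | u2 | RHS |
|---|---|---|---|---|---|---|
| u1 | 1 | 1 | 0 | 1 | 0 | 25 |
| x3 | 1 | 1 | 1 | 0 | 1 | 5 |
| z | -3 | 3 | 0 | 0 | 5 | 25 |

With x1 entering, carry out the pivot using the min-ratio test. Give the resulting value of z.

40

Ratio test on column x1 — row 1: 25/1 = 25; row 2: 5/1 = 5. Minimum is 5 at row 2 (x3 leaves); pivot element 1.
Pivot on row 2; the z-row RHS becomes 25 − (-3)·5 = 40.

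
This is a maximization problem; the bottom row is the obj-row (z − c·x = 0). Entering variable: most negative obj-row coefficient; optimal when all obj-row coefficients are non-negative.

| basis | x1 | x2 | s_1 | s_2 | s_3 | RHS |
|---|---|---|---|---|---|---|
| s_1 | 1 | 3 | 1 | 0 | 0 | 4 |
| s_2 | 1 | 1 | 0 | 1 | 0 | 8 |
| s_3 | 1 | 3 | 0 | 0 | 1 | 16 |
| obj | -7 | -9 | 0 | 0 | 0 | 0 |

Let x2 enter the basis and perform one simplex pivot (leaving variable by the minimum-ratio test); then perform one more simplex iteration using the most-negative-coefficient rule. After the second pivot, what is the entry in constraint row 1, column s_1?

Ratio test on column x2 — row 1: 4/3 = 4/3; row 2: 8/1 = 8; row 3: 16/3 = 16/3. Minimum is 4/3 at row 1 (s_1 leaves); pivot element 3.
Divide row 1 by 3; eliminate column x2 from the other rows.
Second iteration: most negative obj-row entry is -4 in column x1, so x1 enters.
Ratio test on column x1 — row 1: (4/3)/(1/3) = 4; row 2: (20/3)/(2/3) = 10; row 3: entry 0 ≤ 0. Minimum is 4 at row 1 (x2 leaves); pivot element 1/3.
Divide row 1 by 1/3; eliminate column x1 from the other rows.
After both pivots, the entry at constraint row 1, column s_1 is 1.

1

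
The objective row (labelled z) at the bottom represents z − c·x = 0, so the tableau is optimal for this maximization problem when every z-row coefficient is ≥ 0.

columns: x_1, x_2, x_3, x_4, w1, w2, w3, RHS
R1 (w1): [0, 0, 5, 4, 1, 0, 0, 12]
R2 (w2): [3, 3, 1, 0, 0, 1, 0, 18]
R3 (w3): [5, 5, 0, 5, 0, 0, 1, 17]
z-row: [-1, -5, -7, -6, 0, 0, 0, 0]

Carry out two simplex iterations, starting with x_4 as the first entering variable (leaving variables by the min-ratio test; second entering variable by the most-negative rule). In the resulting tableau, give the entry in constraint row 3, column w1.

Ratio test on column x_4 — row 1: 12/4 = 3; row 2: entry 0 ≤ 0; row 3: 17/5 = 17/5. Minimum is 3 at row 1 (w1 leaves); pivot element 4.
Divide row 1 by 4; eliminate column x_4 from the other rows.
Second iteration: most negative z-row entry is -5 in column x_2, so x_2 enters.
Ratio test on column x_2 — row 1: entry 0 ≤ 0; row 2: 18/3 = 6; row 3: 2/5 = 2/5. Minimum is 2/5 at row 3 (w3 leaves); pivot element 5.
Divide row 3 by 5; eliminate column x_2 from the other rows.
After both pivots, the entry at constraint row 3, column w1 is -1/4.

-1/4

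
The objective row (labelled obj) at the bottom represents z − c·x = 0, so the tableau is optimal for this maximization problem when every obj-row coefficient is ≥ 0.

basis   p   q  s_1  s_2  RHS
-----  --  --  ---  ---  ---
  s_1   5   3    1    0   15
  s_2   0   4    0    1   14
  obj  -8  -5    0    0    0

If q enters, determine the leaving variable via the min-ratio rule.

s_2

Column q entries and ratios — s_1: 15/3 = 5; s_2: 14/4 = 7/2.
Smallest ratio is 7/2 in the row of s_2, so s_2 leaves.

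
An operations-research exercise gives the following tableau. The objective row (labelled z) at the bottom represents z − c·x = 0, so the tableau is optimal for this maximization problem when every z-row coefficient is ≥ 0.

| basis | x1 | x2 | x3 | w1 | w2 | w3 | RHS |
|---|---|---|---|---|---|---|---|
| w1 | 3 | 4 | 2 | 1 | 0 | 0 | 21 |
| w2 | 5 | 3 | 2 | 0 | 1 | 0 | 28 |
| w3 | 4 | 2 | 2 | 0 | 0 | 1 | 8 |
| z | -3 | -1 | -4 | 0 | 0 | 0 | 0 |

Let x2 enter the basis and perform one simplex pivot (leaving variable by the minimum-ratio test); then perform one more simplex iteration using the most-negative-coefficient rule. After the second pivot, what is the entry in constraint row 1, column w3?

-1

Ratio test on column x2 — row 1: 21/4 = 21/4; row 2: 28/3 = 28/3; row 3: 8/2 = 4. Minimum is 4 at row 3 (w3 leaves); pivot element 2.
Divide row 3 by 2; eliminate column x2 from the other rows.
Second iteration: most negative z-row entry is -3 in column x3, so x3 enters.
Ratio test on column x3 — row 1: entry -2 ≤ 0; row 2: entry -1 ≤ 0; row 3: 4/1 = 4. Minimum is 4 at row 3 (x2 leaves); pivot element 1.
Divide row 3 by 1; eliminate column x3 from the other rows.
After both pivots, the entry at constraint row 1, column w3 is -1.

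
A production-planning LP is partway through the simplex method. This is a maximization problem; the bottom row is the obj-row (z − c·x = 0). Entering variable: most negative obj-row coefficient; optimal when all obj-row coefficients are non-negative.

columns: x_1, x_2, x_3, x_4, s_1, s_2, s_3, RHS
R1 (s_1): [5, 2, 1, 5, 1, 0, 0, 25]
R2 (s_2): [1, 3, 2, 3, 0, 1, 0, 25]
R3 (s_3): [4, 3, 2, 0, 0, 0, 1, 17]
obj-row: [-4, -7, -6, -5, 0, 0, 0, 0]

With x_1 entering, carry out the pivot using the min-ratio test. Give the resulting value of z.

17

Ratio test on column x_1 — row 1: 25/5 = 5; row 2: 25/1 = 25; row 3: 17/4 = 17/4. Minimum is 17/4 at row 3 (s_3 leaves); pivot element 4.
Pivot on row 3; the obj-row RHS becomes 0 − (-4)·(17/4) = 17.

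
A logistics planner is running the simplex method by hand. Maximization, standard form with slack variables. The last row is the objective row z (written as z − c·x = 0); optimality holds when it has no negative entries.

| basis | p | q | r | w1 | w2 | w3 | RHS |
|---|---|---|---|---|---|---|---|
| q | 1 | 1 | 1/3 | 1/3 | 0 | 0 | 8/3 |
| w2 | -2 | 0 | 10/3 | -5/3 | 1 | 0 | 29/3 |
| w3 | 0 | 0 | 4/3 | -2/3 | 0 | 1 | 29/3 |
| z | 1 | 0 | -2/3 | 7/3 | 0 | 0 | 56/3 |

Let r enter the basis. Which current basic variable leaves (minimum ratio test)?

w2

Column r entries and ratios — q: (8/3)/(1/3) = 8; w2: (29/3)/(10/3) = 29/10; w3: (29/3)/(4/3) = 29/4.
Smallest ratio is 29/10 in the row of w2, so w2 leaves.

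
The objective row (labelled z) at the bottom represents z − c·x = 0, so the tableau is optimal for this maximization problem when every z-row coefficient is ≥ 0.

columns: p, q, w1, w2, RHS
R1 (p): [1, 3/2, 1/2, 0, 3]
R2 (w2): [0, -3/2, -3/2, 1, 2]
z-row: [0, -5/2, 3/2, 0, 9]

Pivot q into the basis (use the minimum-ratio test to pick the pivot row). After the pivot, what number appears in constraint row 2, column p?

1

Ratio test on column q — row 1: 3/(3/2) = 2; row 2: entry -3/2 ≤ 0. Minimum is 2 at row 1 (p leaves); pivot element 3/2.
Divide row 1 by 3/2; eliminate column q from the other rows.
Row 2 update in column p: 0 − (-3/2)·(2/3) = 1.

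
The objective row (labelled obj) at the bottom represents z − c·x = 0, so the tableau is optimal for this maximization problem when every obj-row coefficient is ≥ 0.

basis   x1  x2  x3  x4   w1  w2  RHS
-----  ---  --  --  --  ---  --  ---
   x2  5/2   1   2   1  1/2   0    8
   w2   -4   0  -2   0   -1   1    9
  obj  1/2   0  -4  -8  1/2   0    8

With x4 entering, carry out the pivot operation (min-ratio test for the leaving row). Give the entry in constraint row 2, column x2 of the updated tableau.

Ratio test on column x4 — row 1: 8/1 = 8; row 2: entry 0 ≤ 0. Minimum is 8 at row 1 (x2 leaves); pivot element 1.
Divide row 1 by 1; eliminate column x4 from the other rows.
Row 2 update in column x2: 0 − 0·1 = 0.

0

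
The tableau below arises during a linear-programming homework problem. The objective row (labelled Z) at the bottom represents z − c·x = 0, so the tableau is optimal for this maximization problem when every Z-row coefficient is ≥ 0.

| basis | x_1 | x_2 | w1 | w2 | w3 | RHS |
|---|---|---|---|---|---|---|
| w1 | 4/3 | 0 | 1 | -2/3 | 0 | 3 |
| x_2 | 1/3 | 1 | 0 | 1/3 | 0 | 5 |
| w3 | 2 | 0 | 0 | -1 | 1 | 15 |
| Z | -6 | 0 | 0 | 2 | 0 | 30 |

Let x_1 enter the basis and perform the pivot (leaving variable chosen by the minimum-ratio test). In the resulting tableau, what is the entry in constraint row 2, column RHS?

17/4

Ratio test on column x_1 — row 1: 3/(4/3) = 9/4; row 2: 5/(1/3) = 15; row 3: 15/2 = 15/2. Minimum is 9/4 at row 1 (w1 leaves); pivot element 4/3.
Divide row 1 by 4/3; eliminate column x_1 from the other rows.
Row 2 update in column RHS: 5 − (1/3)·(9/4) = 17/4.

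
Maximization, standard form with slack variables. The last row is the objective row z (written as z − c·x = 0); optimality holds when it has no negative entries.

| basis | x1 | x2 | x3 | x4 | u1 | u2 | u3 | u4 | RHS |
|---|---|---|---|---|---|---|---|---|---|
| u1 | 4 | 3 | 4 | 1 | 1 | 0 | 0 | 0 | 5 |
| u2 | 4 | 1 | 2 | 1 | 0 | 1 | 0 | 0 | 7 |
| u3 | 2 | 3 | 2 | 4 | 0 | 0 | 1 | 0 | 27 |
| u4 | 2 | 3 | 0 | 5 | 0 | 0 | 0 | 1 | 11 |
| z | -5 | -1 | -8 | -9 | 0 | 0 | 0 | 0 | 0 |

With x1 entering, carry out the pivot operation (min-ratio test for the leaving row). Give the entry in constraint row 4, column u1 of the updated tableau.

Ratio test on column x1 — row 1: 5/4 = 5/4; row 2: 7/4 = 7/4; row 3: 27/2 = 27/2; row 4: 11/2 = 11/2. Minimum is 5/4 at row 1 (u1 leaves); pivot element 4.
Divide row 1 by 4; eliminate column x1 from the other rows.
Row 4 update in column u1: 0 − 2·(1/4) = -1/2.

-1/2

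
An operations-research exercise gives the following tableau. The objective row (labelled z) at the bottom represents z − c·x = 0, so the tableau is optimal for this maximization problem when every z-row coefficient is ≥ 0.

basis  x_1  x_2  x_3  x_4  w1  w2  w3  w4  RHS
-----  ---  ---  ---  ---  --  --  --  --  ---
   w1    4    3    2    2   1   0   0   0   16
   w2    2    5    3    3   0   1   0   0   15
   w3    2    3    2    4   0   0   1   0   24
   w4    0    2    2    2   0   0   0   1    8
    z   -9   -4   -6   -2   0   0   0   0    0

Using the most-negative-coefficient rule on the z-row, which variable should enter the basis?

Negative z-row entries: x_1: -9, x_2: -4, x_3: -6, x_4: -2.
The most negative is -9 in column x_1, so x_1 enters.

x_1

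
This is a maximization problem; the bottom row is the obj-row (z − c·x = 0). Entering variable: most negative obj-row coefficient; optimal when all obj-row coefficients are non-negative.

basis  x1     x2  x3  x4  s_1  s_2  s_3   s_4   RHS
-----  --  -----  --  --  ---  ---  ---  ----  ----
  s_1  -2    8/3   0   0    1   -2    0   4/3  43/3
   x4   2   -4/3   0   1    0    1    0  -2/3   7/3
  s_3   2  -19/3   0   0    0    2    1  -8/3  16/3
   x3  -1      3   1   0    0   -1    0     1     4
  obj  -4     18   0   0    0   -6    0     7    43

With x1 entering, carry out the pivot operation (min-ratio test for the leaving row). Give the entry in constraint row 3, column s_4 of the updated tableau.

-2

Ratio test on column x1 — row 1: entry -2 ≤ 0; row 2: (7/3)/2 = 7/6; row 3: (16/3)/2 = 8/3; row 4: entry -1 ≤ 0. Minimum is 7/6 at row 2 (x4 leaves); pivot element 2.
Divide row 2 by 2; eliminate column x1 from the other rows.
Row 3 update in column s_4: -8/3 − 2·(-1/3) = -2.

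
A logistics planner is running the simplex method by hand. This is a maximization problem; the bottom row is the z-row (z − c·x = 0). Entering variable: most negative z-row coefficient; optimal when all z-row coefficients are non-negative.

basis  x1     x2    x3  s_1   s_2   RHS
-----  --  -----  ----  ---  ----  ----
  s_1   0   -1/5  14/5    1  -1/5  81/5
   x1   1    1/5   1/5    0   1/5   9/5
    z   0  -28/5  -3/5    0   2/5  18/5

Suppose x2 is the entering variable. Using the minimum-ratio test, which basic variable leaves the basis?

x1

Column x2 entries and ratios — s_1: -1/5 ≤ 0, skip; x1: (9/5)/(1/5) = 9.
Smallest ratio is 9 in the row of x1, so x1 leaves.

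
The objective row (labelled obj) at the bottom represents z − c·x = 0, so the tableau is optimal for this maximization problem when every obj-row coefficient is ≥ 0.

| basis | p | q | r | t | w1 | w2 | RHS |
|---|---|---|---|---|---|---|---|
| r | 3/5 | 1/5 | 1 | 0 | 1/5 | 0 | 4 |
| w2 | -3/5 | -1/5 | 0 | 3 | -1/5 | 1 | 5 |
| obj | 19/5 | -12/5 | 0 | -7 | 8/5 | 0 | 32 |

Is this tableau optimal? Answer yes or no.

no

The obj-row has a negative entry -7 in column t, so it is not optimal.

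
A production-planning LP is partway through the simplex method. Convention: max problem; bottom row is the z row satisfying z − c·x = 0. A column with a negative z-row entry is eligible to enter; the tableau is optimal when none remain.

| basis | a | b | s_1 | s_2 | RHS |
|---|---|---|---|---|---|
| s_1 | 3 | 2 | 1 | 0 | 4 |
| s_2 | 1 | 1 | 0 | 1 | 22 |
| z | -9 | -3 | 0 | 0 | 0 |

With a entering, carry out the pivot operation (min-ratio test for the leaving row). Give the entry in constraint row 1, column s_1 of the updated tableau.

Ratio test on column a — row 1: 4/3 = 4/3; row 2: 22/1 = 22. Minimum is 4/3 at row 1 (s_1 leaves); pivot element 3.
Divide row 1 by 3; eliminate column a from the other rows.
In the new row 1, the s_1 entry is the old entry divided by the pivot: 1/3 = 1/3.

1/3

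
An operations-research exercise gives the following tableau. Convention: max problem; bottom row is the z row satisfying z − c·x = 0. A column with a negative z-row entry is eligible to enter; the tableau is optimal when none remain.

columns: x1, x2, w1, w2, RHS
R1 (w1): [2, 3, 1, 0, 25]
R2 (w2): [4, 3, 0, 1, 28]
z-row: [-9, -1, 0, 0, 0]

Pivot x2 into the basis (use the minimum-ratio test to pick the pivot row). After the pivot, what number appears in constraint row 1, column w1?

Ratio test on column x2 — row 1: 25/3 = 25/3; row 2: 28/3 = 28/3. Minimum is 25/3 at row 1 (w1 leaves); pivot element 3.
Divide row 1 by 3; eliminate column x2 from the other rows.
In the new row 1, the w1 entry is the old entry divided by the pivot: 1/3 = 1/3.

1/3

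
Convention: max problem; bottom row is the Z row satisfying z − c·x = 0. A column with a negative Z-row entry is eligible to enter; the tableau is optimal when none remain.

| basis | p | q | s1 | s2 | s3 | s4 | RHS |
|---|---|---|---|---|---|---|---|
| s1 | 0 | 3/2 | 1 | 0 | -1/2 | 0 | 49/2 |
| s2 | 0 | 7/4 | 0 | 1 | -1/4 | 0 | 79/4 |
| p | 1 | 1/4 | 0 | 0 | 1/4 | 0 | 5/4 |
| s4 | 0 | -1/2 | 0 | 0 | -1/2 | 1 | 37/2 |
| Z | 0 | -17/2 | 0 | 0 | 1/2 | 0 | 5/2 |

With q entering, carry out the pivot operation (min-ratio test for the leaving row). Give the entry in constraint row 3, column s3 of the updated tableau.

1

Ratio test on column q — row 1: (49/2)/(3/2) = 49/3; row 2: (79/4)/(7/4) = 79/7; row 3: (5/4)/(1/4) = 5; row 4: entry -1/2 ≤ 0. Minimum is 5 at row 3 (p leaves); pivot element 1/4.
Divide row 3 by 1/4; eliminate column q from the other rows.
In the new row 3, the s3 entry is the old entry divided by the pivot: (1/4)/(1/4) = 1.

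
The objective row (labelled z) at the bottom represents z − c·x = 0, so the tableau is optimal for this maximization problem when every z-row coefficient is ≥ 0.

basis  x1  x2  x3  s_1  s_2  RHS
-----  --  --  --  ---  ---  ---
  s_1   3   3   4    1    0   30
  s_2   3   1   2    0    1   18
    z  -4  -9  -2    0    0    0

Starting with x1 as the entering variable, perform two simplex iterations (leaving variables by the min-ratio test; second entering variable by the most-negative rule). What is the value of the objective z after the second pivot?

70

Ratio test on column x1 — row 1: 30/3 = 10; row 2: 18/3 = 6. Minimum is 6 at row 2 (s_2 leaves); pivot element 3.
Pivot on row 2; the z-row RHS becomes 0 − (-4)·6 = 24.
Next entering variable (most negative z-row entry -23/3): x2.
Ratio test on column x2 — row 1: 12/2 = 6; row 2: 6/(1/3) = 18. Minimum is 6 at row 1 (s_1 leaves); pivot element 2.
After the second pivot the z-row RHS is 24 − (-23/3)·6 = 70.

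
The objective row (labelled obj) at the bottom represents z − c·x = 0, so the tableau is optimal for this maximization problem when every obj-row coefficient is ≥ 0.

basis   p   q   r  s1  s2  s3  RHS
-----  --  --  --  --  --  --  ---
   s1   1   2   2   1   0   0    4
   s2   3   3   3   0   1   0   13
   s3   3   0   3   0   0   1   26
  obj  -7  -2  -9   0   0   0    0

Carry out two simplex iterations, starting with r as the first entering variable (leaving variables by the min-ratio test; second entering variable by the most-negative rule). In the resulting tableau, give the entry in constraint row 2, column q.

Ratio test on column r — row 1: 4/2 = 2; row 2: 13/3 = 13/3; row 3: 26/3 = 26/3. Minimum is 2 at row 1 (s1 leaves); pivot element 2.
Divide row 1 by 2; eliminate column r from the other rows.
Second iteration: most negative obj-row entry is -5/2 in column p, so p enters.
Ratio test on column p — row 1: 2/(1/2) = 4; row 2: 7/(3/2) = 14/3; row 3: 20/(3/2) = 40/3. Minimum is 4 at row 1 (r leaves); pivot element 1/2.
Divide row 1 by 1/2; eliminate column p from the other rows.
After both pivots, the entry at constraint row 2, column q is -3.

-3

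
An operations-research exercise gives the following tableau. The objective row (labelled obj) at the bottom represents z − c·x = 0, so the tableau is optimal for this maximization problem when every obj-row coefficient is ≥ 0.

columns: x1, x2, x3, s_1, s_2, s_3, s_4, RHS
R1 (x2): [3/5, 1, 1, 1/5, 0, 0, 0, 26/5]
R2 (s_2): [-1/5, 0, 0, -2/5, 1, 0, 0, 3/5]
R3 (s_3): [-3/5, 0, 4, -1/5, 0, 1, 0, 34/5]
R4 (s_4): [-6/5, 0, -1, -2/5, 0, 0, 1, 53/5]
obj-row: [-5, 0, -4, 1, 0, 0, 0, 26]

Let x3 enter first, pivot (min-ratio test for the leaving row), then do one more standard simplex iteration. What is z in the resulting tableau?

Ratio test on column x3 — row 1: (26/5)/1 = 26/5; row 2: entry 0 ≤ 0; row 3: (34/5)/4 = 17/10; row 4: entry -1 ≤ 0. Minimum is 17/10 at row 3 (s_3 leaves); pivot element 4.
Pivot on row 3; the obj-row RHS becomes 26 − (-4)·(17/10) = 164/5.
Next entering variable (most negative obj-row entry -28/5): x1.
Ratio test on column x1 — row 1: (7/2)/(3/4) = 14/3; row 2: entry -1/5 ≤ 0; row 3: entry -3/20 ≤ 0; row 4: entry -27/20 ≤ 0. Minimum is 14/3 at row 1 (x2 leaves); pivot element 3/4.
After the second pivot the obj-row RHS is 164/5 − (-28/5)·(14/3) = 884/15.

884/15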